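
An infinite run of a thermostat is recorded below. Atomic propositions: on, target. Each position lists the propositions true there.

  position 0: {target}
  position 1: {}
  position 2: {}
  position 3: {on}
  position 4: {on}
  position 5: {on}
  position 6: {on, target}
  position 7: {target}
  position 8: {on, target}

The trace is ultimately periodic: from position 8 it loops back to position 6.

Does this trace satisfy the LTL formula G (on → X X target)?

on → X X target must hold at every position from 0 onward. It fails at position 3, so G (on → X X target) is false.
Positions where on holds: 3, 4, 5, 6, 8.
Check X X target at each: 3→fails, 4→ok, 5→ok, 6→ok, 8→ok.

Violated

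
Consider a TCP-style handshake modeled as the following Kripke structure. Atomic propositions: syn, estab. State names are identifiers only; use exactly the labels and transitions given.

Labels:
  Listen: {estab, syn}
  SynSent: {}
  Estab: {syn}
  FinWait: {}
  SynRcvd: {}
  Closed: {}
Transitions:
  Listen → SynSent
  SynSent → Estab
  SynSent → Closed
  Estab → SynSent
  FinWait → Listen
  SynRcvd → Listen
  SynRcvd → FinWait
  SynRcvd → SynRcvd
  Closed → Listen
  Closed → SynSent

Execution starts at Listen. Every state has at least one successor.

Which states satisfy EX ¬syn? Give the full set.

{Listen, SynSent, Estab, SynRcvd, Closed}

States satisfying ¬syn: {SynSent, FinWait, SynRcvd, Closed}.
States satisfying EX ¬syn: {Listen, SynSent, Estab, SynRcvd, Closed}.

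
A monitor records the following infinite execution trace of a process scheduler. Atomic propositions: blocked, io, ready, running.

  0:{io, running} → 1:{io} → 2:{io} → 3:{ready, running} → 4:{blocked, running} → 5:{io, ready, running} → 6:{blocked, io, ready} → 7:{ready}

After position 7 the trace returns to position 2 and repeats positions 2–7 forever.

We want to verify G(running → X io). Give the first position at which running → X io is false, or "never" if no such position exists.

3

Check running → X io at each position in order: 0 ✓, 1 ✓, 2 ✓.
At position 3 the labels are {ready, running} and the next position 4 has {blocked, running}, so running → X io is false there. This is the first violation.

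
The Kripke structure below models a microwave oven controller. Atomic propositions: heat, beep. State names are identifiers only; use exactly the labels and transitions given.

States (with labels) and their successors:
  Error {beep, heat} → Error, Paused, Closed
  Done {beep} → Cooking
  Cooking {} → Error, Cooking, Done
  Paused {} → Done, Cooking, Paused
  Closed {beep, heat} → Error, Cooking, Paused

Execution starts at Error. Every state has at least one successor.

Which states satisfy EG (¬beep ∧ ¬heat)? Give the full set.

States satisfying ¬beep ∧ ¬heat: {Cooking, Paused}.
States satisfying EG (¬beep ∧ ¬heat): {Cooking, Paused}.

{Cooking, Paused}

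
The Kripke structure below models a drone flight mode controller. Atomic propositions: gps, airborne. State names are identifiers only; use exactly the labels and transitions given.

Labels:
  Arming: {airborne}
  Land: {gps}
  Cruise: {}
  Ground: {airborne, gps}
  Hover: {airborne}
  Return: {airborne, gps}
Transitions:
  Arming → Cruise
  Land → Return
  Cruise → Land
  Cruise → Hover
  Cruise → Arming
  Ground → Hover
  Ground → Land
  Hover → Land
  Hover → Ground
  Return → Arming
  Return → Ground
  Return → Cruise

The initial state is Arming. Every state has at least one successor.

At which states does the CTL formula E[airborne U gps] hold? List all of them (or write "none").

States satisfying airborne: {Arming, Ground, Hover, Return}.
States satisfying gps: {Land, Ground, Return}.
States satisfying E[airborne U gps]: {Land, Ground, Hover, Return}.

{Land, Ground, Hover, Return}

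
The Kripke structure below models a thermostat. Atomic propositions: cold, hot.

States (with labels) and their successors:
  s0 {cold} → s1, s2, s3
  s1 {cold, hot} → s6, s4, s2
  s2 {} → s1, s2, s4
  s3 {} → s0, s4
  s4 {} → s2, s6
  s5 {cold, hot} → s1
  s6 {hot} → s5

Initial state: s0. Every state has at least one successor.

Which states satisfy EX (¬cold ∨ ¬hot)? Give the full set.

States satisfying ¬cold ∨ ¬hot: {s0, s2, s3, s4, s6}.
States satisfying EX (¬cold ∨ ¬hot): {s0, s1, s2, s3, s4}.

{s0, s1, s2, s3, s4}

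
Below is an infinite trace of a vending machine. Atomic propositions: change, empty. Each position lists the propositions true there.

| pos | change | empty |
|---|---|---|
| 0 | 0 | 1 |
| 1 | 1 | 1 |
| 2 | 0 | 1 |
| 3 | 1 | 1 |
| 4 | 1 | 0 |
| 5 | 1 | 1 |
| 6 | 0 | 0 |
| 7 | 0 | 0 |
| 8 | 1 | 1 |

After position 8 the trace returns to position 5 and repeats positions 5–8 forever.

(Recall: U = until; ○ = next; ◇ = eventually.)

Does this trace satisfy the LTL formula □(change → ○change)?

change → ○change must hold at every position from 0 onward. It fails at position 1, so □(change → ○change) is false.
Positions where change holds: 1, 3, 4, 5, 8.
Check ○change at each: 1→fails, 3→ok, 4→ok, 5→fails, 8→ok.

Does not hold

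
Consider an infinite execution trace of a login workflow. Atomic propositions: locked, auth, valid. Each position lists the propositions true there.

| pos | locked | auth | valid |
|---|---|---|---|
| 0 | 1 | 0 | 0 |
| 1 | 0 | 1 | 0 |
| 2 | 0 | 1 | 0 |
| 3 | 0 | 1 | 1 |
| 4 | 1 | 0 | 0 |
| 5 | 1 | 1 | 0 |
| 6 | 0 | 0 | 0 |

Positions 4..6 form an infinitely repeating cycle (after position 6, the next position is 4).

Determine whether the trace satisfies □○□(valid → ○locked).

Satisfied

○□(valid → ○locked) holds at every position 0..6, and those are all positions ever visited, so □○□(valid → ○locked) holds.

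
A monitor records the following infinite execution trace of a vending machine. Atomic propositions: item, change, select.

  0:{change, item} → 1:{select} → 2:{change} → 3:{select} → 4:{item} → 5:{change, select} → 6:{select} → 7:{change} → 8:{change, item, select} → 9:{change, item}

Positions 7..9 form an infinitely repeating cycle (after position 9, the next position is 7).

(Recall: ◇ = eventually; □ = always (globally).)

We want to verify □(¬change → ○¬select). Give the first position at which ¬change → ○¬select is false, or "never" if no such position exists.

Check ¬change → ○¬select at each position in order: 0 ✓, 1 ✓, 2 ✓, 3 ✓.
At position 4 the labels are {item} and the next position 5 has {change, select}, so ¬change → ○¬select is false there. This is the first violation.

4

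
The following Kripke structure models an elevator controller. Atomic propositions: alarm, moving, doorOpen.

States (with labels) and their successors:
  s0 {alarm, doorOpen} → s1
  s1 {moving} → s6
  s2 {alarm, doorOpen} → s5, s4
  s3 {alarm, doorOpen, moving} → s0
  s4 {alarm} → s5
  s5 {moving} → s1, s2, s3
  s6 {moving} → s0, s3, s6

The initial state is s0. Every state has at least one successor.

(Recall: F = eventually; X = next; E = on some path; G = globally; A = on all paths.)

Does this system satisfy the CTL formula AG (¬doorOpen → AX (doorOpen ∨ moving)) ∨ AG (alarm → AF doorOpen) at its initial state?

Holds

States satisfying ¬doorOpen → AX (doorOpen ∨ moving): {s0, s1, s2, s3, s4, s5, s6}.
States satisfying AG (¬doorOpen → AX (doorOpen ∨ moving)): {s0, s1, s2, s3, s4, s5, s6}.
States satisfying alarm → AF doorOpen: {s0, s1, s2, s3, s5, s6}.
States satisfying AG (alarm → AF doorOpen): {s0, s1, s3, s6}.
States satisfying AG (¬doorOpen → AX (doorOpen ∨ moving)) ∨ AG (alarm → AF doorOpen): {s0, s1, s2, s3, s4, s5, s6}.
s0 ∈ Sat(AG (¬doorOpen → AX (doorOpen ∨ moving)) ∨ AG (alarm → AF doorOpen)).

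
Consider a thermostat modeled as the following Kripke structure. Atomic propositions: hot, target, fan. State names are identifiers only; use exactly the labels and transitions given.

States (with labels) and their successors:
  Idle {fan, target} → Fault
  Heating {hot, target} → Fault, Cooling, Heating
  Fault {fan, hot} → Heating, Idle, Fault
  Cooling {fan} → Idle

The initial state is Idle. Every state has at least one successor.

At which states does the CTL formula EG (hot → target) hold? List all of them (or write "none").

States satisfying hot → target: {Idle, Heating, Cooling}.
States satisfying EG (hot → target): {Heating}.

{Heating}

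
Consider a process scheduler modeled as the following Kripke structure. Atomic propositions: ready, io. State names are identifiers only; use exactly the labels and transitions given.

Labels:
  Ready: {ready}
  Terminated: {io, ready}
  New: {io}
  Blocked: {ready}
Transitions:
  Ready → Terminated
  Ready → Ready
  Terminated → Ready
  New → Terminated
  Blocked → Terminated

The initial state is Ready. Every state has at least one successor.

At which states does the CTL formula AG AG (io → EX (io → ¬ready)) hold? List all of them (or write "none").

States satisfying AG (io → EX (io → ¬ready)): {Ready, Terminated, Blocked}.
States satisfying AG AG (io → EX (io → ¬ready)): {Ready, Terminated, Blocked}.

{Ready, Terminated, Blocked}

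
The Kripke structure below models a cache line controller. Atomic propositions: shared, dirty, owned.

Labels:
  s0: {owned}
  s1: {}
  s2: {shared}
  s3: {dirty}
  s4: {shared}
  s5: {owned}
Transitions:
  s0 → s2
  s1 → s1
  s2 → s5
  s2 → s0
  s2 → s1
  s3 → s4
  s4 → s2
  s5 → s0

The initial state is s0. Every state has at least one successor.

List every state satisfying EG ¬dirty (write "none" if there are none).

{s0, s1, s2, s4, s5}

States satisfying ¬dirty: {s0, s1, s2, s4, s5}.
States satisfying EG ¬dirty: {s0, s1, s2, s4, s5}.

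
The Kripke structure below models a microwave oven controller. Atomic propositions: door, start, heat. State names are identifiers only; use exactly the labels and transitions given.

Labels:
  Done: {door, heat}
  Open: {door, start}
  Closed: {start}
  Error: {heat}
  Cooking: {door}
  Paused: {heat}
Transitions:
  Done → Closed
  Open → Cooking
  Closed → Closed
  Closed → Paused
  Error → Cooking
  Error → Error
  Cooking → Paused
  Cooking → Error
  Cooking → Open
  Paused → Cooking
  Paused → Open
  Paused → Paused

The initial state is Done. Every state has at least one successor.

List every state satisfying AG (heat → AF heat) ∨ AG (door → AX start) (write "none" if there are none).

{Done, Open, Closed, Error, Cooking, Paused}

States satisfying heat → AF heat: {Done, Open, Closed, Error, Cooking, Paused}.
States satisfying AG (heat → AF heat): {Done, Open, Closed, Error, Cooking, Paused}.
States satisfying door → AX start: {Done, Closed, Error, Paused}.
States satisfying AG (door → AX start): ∅.
States satisfying AG (heat → AF heat) ∨ AG (door → AX start): {Done, Open, Closed, Error, Cooking, Paused}.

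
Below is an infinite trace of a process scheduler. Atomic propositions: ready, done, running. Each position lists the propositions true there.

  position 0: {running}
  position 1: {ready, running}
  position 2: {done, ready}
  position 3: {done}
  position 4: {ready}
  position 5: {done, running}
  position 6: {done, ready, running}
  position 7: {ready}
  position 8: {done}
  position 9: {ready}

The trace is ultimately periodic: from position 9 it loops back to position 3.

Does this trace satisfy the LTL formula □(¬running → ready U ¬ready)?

¬running → ready U ¬ready holds at every position 0..9, and those are all positions ever visited, so □(¬running → ready U ¬ready) holds.
Positions where ¬running holds: 2, 3, 4, 7, 8, 9.
Check ready U ¬ready at each: 2→ok, 3→ok, 4→ok, 7→ok, 8→ok, 9→ok.

Satisfied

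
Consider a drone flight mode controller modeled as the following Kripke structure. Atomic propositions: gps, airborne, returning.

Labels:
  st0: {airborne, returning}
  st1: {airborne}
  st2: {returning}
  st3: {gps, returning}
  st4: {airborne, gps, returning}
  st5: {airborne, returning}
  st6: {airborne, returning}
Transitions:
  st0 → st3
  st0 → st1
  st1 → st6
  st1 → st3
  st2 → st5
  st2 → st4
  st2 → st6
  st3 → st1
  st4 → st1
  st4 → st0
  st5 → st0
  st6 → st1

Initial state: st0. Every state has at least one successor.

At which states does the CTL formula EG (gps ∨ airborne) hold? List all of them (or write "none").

States satisfying gps ∨ airborne: {st0, st1, st3, st4, st5, st6}.
States satisfying EG (gps ∨ airborne): {st0, st1, st3, st4, st5, st6}.

{st0, st1, st3, st4, st5, st6}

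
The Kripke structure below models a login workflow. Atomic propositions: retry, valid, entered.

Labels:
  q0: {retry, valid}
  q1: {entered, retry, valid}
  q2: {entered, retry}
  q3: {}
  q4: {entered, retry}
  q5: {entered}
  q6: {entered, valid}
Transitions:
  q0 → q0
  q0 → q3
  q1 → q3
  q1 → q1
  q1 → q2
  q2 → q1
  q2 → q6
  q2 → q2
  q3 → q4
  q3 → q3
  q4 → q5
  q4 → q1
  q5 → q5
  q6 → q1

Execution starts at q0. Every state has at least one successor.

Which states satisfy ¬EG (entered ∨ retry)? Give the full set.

{q3}

States satisfying entered ∨ retry: {q0, q1, q2, q4, q5, q6}.
States satisfying EG (entered ∨ retry): {q0, q1, q2, q4, q5, q6}.
States satisfying ¬EG (entered ∨ retry): {q3}.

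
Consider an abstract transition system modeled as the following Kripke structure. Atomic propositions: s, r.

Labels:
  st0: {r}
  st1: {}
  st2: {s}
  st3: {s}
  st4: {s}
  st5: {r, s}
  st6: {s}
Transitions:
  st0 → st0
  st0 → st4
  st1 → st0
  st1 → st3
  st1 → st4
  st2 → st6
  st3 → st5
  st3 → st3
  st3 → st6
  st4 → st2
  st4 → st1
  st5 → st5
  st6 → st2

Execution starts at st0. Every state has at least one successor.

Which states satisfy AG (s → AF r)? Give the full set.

States satisfying s → AF r: {st0, st1, st5}.
States satisfying AG (s → AF r): {st5}.

{st5}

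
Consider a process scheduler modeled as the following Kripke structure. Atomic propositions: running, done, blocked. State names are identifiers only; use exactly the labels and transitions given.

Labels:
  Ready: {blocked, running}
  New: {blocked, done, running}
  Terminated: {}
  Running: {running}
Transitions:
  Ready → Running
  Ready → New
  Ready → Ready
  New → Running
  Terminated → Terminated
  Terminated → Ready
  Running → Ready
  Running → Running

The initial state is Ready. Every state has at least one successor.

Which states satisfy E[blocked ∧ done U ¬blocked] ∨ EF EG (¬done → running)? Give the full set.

States satisfying blocked ∧ done: {New}.
States satisfying ¬blocked: {Terminated, Running}.
States satisfying E[blocked ∧ done U ¬blocked]: {New, Terminated, Running}.
States satisfying EG (¬done → running): {Ready, New, Running}.
States satisfying EF EG (¬done → running): {Ready, New, Terminated, Running}.
States satisfying E[blocked ∧ done U ¬blocked] ∨ EF EG (¬done → running): {Ready, New, Terminated, Running}.

{Ready, New, Terminated, Running}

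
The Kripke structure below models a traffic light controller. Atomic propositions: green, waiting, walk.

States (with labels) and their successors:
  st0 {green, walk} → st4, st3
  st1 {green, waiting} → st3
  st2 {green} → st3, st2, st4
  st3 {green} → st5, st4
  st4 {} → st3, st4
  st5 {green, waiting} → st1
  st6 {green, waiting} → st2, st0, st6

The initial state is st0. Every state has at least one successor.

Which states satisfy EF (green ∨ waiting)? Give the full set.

{st0, st1, st2, st3, st4, st5, st6}

States satisfying green ∨ waiting: {st0, st1, st2, st3, st5, st6}.
States satisfying EF (green ∨ waiting): {st0, st1, st2, st3, st4, st5, st6}.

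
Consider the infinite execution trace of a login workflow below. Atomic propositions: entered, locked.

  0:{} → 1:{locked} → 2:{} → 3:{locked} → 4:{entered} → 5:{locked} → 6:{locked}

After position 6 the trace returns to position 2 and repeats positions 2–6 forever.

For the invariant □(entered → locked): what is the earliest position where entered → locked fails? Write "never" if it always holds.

Check entered → locked at each position in order: 0 ✓, 1 ✓, 2 ✓, 3 ✓.
At position 4 the labels are {entered}, so entered → locked is false there. This is the first violation.

4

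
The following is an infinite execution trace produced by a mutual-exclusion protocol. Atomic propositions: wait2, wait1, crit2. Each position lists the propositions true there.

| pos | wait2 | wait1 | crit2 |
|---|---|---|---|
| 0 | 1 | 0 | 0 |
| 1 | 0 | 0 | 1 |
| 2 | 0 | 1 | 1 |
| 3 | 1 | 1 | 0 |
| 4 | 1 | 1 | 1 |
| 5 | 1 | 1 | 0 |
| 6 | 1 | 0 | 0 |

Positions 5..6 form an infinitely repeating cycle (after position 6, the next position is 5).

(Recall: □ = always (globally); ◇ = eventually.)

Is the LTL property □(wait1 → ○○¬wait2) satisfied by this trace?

No

wait1 → ○○¬wait2 must hold at every position from 0 onward. It fails at position 2, so □(wait1 → ○○¬wait2) is false.
Positions where wait1 holds: 2, 3, 4, 5.
Check ○○¬wait2 at each: 2→fails, 3→fails, 4→fails, 5→fails.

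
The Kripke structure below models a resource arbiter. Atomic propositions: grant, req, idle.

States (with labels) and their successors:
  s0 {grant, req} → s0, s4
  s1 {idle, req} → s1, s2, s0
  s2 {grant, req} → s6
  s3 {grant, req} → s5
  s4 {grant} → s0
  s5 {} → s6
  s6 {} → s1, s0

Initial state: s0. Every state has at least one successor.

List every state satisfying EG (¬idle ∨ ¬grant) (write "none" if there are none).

{s0, s1, s2, s3, s4, s5, s6}

States satisfying ¬idle ∨ ¬grant: {s0, s1, s2, s3, s4, s5, s6}.
States satisfying EG (¬idle ∨ ¬grant): {s0, s1, s2, s3, s4, s5, s6}.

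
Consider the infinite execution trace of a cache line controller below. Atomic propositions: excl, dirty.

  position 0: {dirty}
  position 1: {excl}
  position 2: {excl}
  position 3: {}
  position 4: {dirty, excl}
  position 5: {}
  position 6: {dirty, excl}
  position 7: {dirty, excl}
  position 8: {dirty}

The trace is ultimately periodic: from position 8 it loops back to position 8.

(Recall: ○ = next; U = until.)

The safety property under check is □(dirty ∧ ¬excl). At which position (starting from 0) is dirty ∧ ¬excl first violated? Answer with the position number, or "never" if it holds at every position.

1

Check dirty ∧ ¬excl at each position in order: 0 ✓.
At position 1 the labels are {excl}, so dirty ∧ ¬excl is false there. This is the first violation.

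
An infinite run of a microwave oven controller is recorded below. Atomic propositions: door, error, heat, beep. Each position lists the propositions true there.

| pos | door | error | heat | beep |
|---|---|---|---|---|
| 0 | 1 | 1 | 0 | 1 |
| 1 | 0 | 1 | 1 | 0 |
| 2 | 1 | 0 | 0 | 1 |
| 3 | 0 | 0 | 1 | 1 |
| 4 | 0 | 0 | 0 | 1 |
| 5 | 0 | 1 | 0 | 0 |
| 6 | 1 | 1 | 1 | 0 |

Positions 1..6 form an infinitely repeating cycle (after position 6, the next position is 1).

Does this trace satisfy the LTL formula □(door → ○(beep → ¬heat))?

Does not hold

door → ○(beep → ¬heat) must hold at every position from 0 onward. It fails at position 2, so □(door → ○(beep → ¬heat)) is false.
Positions where door holds: 0, 2, 6.
Check ○(beep → ¬heat) at each: 0→ok, 2→fails, 6→ok.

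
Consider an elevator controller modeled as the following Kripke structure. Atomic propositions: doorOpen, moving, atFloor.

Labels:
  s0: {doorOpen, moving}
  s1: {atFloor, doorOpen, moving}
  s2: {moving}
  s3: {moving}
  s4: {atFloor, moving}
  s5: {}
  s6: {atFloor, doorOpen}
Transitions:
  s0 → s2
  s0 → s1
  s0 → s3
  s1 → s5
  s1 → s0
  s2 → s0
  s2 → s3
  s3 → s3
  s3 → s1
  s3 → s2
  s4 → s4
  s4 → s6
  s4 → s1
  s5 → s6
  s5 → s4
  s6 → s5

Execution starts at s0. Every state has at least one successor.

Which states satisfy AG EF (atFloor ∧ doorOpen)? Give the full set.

States satisfying EF (atFloor ∧ doorOpen): {s0, s1, s2, s3, s4, s5, s6}.
States satisfying AG EF (atFloor ∧ doorOpen): {s0, s1, s2, s3, s4, s5, s6}.

{s0, s1, s2, s3, s4, s5, s6}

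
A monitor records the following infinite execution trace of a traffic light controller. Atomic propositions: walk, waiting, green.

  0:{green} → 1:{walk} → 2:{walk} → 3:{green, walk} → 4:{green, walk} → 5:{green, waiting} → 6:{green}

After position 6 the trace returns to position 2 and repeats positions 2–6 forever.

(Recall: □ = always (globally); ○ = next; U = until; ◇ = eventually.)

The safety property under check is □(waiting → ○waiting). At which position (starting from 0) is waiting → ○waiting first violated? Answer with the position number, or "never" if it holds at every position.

5

Check waiting → ○waiting at each position in order: 0 ✓, 1 ✓, 2 ✓, 3 ✓, 4 ✓.
At position 5 the labels are {green, waiting} and the next position 6 has {green}, so waiting → ○waiting is false there. This is the first violation.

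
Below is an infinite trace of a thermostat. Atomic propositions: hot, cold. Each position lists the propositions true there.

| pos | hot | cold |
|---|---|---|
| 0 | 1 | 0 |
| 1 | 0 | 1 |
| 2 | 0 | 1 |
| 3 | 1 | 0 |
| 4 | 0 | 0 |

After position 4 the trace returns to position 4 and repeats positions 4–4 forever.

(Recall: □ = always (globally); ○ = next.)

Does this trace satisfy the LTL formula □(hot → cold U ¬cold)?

Yes

hot → cold U ¬cold holds at every position 0..4, and those are all positions ever visited, so □(hot → cold U ¬cold) holds.
Positions where hot holds: 0, 3.
Check cold U ¬cold at each: 0→ok, 3→ok.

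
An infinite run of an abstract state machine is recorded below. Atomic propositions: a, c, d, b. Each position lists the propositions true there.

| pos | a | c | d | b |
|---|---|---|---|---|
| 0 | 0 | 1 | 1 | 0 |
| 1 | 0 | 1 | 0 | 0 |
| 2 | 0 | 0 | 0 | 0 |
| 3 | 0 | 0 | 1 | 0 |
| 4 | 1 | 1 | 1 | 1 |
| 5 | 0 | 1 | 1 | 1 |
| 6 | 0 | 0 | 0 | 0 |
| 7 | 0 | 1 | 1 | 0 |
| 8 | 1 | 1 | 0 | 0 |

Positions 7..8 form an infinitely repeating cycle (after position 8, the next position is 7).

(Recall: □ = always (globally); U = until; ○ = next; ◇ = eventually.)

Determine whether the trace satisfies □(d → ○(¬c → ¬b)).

d → ○(¬c → ¬b) holds at every position 0..8, and those are all positions ever visited, so □(d → ○(¬c → ¬b)) holds.
Positions where d holds: 0, 3, 4, 5, 7.
Check ○(¬c → ¬b) at each: 0→ok, 3→ok, 4→ok, 5→ok, 7→ok.

Holds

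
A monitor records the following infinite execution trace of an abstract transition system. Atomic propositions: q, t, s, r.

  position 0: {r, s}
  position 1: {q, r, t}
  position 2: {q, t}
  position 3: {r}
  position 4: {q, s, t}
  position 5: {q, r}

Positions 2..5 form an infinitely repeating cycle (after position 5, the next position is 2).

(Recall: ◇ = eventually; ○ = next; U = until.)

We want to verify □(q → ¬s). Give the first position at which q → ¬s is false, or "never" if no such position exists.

4

Check q → ¬s at each position in order: 0 ✓, 1 ✓, 2 ✓, 3 ✓.
At position 4 the labels are {q, s, t}, so q → ¬s is false there. This is the first violation.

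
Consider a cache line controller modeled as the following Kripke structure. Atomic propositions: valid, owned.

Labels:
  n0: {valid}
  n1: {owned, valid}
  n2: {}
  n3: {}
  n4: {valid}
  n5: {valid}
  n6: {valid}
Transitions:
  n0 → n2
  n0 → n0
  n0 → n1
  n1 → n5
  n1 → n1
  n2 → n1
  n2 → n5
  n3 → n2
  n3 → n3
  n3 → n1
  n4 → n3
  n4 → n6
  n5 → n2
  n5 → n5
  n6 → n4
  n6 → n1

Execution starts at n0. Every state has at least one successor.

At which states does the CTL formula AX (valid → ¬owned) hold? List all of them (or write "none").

{n4, n5}

States satisfying valid → ¬owned: {n0, n2, n3, n4, n5, n6}.
States satisfying AX (valid → ¬owned): {n4, n5}.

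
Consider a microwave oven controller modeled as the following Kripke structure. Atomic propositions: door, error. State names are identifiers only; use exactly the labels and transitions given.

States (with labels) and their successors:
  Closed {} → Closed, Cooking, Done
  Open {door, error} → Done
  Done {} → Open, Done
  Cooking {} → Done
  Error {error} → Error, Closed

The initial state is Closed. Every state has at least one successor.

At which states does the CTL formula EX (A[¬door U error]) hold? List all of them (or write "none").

{Done, Error}

States satisfying A[¬door U error]: {Open, Error}.
States satisfying EX (A[¬door U error]): {Done, Error}.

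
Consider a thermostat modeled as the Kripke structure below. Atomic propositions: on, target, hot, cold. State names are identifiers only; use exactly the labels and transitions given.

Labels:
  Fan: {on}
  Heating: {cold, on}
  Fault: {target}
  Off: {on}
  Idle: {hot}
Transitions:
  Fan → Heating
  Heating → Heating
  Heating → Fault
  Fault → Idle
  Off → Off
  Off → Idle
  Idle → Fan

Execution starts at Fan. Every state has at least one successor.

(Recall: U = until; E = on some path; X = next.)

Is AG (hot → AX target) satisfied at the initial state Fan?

Does not hold

States satisfying hot → AX target: {Fan, Heating, Fault, Off}.
States satisfying AG (hot → AX target): ∅.
Idle is reachable from Fan and violates hot → AX target, so AG fails at Fan.
Fan ∉ Sat(AG (hot → AX target)).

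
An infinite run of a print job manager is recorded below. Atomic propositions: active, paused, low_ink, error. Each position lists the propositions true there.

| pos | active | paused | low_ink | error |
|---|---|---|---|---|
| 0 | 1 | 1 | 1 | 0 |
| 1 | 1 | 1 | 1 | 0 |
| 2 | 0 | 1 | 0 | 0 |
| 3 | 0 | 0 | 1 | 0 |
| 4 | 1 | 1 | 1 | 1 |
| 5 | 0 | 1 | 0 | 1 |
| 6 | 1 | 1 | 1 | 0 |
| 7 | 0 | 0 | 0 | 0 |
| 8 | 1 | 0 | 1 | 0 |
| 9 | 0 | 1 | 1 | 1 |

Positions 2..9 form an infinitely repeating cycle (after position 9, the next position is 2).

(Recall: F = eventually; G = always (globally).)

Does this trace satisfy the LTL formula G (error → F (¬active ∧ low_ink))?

error → F (¬active ∧ low_ink) holds at every position 0..9, and those are all positions ever visited, so G (error → F (¬active ∧ low_ink)) holds.
Positions where error holds: 4, 5, 9.
Check F (¬active ∧ low_ink) at each: 4→ok, 5→ok, 9→ok.

Holds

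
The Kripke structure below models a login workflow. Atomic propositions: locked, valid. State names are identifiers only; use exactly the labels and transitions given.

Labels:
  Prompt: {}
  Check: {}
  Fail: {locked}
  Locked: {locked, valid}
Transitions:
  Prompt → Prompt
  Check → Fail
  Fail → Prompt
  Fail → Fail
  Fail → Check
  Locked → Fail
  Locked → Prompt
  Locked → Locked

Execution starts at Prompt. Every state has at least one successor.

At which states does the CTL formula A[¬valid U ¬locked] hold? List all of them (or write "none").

States satisfying ¬valid: {Prompt, Check, Fail}.
States satisfying ¬locked: {Prompt, Check}.
States satisfying A[¬valid U ¬locked]: {Prompt, Check}.

{Prompt, Check}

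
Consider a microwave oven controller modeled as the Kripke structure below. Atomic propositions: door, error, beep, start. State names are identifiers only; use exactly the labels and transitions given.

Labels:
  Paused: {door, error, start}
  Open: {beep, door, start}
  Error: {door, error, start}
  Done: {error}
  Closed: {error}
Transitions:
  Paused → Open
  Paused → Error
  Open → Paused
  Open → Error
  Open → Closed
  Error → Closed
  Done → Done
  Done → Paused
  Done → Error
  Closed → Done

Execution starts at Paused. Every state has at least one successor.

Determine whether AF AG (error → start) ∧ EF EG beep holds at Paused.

No

States satisfying AG (error → start): ∅.
States satisfying AF AG (error → start): ∅.
States satisfying EG beep: ∅.
States satisfying EF EG beep: ∅.
States satisfying AF AG (error → start) ∧ EF EG beep: ∅.
Paused ∉ Sat(AF AG (error → start) ∧ EF EG beep).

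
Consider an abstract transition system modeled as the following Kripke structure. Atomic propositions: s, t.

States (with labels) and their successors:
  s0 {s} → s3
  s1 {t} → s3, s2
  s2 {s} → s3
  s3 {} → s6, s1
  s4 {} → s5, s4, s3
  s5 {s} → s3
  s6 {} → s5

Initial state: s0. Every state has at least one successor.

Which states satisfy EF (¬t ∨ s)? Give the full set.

{s0, s1, s2, s3, s4, s5, s6}

States satisfying ¬t ∨ s: {s0, s2, s3, s4, s5, s6}.
States satisfying EF (¬t ∨ s): {s0, s1, s2, s3, s4, s5, s6}.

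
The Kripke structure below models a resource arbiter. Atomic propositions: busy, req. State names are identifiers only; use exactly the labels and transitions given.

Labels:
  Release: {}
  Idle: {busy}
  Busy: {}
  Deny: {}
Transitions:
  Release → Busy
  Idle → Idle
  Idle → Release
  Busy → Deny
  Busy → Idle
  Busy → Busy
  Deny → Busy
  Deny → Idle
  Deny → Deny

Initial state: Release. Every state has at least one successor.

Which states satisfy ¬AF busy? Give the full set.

States satisfying busy: {Idle}.
States satisfying AF busy: {Idle}.
States satisfying ¬AF busy: {Release, Busy, Deny}.

{Release, Busy, Deny}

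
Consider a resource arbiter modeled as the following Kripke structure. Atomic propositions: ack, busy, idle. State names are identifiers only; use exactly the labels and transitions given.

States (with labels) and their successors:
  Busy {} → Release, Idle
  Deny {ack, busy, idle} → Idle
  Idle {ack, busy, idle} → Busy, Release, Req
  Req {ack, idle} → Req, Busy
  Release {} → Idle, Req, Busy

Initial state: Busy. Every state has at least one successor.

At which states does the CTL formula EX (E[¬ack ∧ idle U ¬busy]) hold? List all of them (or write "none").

{Busy, Idle, Req, Release}

States satisfying E[¬ack ∧ idle U ¬busy]: {Busy, Req, Release}.
States satisfying EX (E[¬ack ∧ idle U ¬busy]): {Busy, Idle, Req, Release}.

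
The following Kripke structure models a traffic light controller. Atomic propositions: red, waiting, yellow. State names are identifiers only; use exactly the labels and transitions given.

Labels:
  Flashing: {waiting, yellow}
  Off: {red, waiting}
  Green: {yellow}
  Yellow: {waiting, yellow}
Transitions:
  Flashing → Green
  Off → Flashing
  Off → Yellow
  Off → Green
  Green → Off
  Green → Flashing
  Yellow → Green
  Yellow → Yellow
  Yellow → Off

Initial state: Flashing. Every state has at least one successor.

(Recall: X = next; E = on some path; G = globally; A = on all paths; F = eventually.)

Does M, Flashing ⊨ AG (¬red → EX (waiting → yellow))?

Yes

States satisfying ¬red → EX (waiting → yellow): {Flashing, Off, Green, Yellow}.
States satisfying AG (¬red → EX (waiting → yellow)): {Flashing, Off, Green, Yellow}.
Every state reachable from Flashing satisfies ¬red → EX (waiting → yellow).
Flashing ∈ Sat(AG (¬red → EX (waiting → yellow))).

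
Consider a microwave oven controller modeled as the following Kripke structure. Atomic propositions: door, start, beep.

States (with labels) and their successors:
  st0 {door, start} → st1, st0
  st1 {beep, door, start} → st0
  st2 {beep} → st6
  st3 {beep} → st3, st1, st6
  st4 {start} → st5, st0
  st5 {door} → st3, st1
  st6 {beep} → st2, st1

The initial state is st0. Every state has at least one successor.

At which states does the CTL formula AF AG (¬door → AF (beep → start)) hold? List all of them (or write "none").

{st0, st1}

States satisfying AG (¬door → AF (beep → start)): {st0, st1}.
States satisfying AF AG (¬door → AF (beep → start)): {st0, st1}.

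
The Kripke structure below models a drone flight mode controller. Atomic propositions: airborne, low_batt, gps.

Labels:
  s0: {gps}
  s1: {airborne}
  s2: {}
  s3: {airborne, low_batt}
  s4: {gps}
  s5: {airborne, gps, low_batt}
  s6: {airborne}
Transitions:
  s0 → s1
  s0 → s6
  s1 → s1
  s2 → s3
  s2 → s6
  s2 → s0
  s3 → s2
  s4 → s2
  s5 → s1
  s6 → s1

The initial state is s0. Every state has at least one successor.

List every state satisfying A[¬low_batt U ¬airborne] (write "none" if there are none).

States satisfying ¬low_batt: {s0, s1, s2, s4, s6}.
States satisfying ¬airborne: {s0, s2, s4}.
States satisfying A[¬low_batt U ¬airborne]: {s0, s2, s4}.

{s0, s2, s4}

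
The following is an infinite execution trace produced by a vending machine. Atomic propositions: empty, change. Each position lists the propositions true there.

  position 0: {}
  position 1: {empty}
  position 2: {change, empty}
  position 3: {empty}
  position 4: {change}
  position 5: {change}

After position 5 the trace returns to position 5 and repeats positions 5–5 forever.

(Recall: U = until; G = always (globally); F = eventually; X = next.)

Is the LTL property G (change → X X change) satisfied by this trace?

Holds

change → X X change holds at every position 0..5, and those are all positions ever visited, so G (change → X X change) holds.
Positions where change holds: 2, 4, 5.
Check X X change at each: 2→ok, 4→ok, 5→ok.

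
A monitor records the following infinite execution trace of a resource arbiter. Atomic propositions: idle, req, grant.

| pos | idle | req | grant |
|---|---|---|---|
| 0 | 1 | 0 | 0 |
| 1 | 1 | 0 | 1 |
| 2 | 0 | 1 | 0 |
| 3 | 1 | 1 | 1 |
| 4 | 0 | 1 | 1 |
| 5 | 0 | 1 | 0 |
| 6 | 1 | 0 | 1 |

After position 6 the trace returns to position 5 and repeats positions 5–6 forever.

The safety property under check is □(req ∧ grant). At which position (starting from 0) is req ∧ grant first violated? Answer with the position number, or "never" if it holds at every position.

0

At position 0 the labels are {idle}, so req ∧ grant is false there. This is the first violation.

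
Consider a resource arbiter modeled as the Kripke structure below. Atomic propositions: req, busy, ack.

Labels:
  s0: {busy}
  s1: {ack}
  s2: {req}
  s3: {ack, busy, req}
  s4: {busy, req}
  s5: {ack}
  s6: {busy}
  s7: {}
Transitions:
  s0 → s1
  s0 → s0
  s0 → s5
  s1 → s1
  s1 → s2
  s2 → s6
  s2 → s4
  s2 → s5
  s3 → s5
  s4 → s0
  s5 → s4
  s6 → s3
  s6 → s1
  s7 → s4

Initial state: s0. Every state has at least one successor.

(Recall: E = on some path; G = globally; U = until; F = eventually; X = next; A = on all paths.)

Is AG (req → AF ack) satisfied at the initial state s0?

Does not hold

States satisfying req → AF ack: {s0, s1, s3, s5, s6, s7}.
States satisfying AG (req → AF ack): ∅.
s2 is reachable from s0 and violates req → AF ack, so AG fails at s0.
s0 ∉ Sat(AG (req → AF ack)).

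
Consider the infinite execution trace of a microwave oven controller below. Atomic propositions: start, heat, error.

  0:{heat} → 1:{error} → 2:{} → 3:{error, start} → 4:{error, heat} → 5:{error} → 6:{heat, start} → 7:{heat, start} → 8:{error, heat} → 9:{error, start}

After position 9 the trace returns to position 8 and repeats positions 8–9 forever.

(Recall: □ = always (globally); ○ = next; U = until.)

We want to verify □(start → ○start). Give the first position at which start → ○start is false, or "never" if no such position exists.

3

Check start → ○start at each position in order: 0 ✓, 1 ✓, 2 ✓.
At position 3 the labels are {error, start} and the next position 4 has {error, heat}, so start → ○start is false there. This is the first violation.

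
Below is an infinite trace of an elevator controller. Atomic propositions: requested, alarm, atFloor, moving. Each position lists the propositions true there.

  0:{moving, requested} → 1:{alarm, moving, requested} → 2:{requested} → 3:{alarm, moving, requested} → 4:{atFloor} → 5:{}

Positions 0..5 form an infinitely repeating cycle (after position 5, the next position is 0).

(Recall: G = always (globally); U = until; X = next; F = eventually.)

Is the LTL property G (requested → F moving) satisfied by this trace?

requested → F moving holds at every position 0..5, and those are all positions ever visited, so G (requested → F moving) holds.
Positions where requested holds: 0, 1, 2, 3.
Check F moving at each: 0→ok, 1→ok, 2→ok, 3→ok.

Holds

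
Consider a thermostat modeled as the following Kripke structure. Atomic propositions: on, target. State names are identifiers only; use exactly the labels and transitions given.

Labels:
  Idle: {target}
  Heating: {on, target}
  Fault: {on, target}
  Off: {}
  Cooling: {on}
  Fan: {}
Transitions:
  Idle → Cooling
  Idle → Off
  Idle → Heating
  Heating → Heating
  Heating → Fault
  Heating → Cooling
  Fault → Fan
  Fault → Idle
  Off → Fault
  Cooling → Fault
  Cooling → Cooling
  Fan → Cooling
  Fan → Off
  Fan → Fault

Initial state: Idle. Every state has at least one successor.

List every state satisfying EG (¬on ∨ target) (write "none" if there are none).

States satisfying ¬on ∨ target: {Idle, Heating, Fault, Off, Fan}.
States satisfying EG (¬on ∨ target): {Idle, Heating, Fault, Off, Fan}.

{Idle, Heating, Fault, Off, Fan}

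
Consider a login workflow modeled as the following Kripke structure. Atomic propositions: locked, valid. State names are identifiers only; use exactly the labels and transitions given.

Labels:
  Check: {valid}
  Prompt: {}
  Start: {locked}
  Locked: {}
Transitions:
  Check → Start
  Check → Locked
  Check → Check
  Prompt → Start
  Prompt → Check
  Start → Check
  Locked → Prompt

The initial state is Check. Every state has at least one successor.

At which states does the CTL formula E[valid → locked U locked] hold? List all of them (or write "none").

States satisfying valid → locked: {Prompt, Start, Locked}.
States satisfying locked: {Start}.
States satisfying E[valid → locked U locked]: {Prompt, Start, Locked}.

{Prompt, Start, Locked}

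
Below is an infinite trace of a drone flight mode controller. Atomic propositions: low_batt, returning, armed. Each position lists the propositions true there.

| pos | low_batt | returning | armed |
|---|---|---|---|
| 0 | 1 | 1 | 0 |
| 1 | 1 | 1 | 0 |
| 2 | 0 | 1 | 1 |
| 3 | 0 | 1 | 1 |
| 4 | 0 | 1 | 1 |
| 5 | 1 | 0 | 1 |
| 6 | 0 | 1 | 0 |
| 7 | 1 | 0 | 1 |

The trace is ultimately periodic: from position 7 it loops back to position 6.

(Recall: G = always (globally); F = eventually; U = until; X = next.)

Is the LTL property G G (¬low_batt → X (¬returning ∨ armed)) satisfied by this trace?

Satisfied

G (¬low_batt → X (¬returning ∨ armed)) holds at every position 0..7, and those are all positions ever visited, so G G (¬low_batt → X (¬returning ∨ armed)) holds.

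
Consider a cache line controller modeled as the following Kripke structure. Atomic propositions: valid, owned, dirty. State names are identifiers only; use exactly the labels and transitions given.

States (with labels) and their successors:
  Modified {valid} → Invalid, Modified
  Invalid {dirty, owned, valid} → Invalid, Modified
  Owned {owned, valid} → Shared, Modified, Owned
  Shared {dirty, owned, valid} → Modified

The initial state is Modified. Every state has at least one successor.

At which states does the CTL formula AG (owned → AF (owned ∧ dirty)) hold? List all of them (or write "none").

{Modified, Invalid, Shared}

States satisfying owned → AF (owned ∧ dirty): {Modified, Invalid, Shared}.
States satisfying AG (owned → AF (owned ∧ dirty)): {Modified, Invalid, Shared}.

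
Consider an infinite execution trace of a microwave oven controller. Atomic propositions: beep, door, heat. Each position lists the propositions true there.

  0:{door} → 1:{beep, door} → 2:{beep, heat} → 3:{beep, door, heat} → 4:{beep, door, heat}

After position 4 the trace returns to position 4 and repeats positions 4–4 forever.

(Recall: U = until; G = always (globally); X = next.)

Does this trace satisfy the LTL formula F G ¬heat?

No

G ¬heat is false at every position 0..4, so it never becomes true and F G ¬heat fails.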